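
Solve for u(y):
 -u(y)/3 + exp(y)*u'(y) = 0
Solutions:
 u(y) = C1*exp(-exp(-y)/3)


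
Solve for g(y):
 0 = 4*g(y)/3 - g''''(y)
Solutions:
 g(y) = C1*exp(-sqrt(2)*3^(3/4)*y/3) + C2*exp(sqrt(2)*3^(3/4)*y/3) + C3*sin(sqrt(2)*3^(3/4)*y/3) + C4*cos(sqrt(2)*3^(3/4)*y/3)


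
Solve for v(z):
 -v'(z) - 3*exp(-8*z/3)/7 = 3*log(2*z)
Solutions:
 v(z) = C1 - 3*z*log(z) + 3*z*(1 - log(2)) + 9*exp(-8*z/3)/56


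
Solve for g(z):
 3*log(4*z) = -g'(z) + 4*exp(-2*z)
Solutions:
 g(z) = C1 - 3*z*log(z) + 3*z*(1 - 2*log(2)) - 2*exp(-2*z)


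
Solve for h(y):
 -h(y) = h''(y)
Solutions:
 h(y) = C1*sin(y) + C2*cos(y)


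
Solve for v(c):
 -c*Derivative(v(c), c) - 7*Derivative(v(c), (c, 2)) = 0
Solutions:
 v(c) = C1 + C2*erf(sqrt(14)*c/14)


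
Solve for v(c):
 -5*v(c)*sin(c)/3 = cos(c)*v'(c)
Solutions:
 v(c) = C1*cos(c)^(5/3)


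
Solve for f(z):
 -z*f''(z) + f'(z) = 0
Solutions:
 f(z) = C1 + C2*z^2


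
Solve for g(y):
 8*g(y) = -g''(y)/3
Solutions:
 g(y) = C1*sin(2*sqrt(6)*y) + C2*cos(2*sqrt(6)*y)


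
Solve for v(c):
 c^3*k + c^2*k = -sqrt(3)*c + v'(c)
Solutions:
 v(c) = C1 + c^4*k/4 + c^3*k/3 + sqrt(3)*c^2/2


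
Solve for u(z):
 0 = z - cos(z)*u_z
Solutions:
 u(z) = C1 + Integral(z/cos(z), z)


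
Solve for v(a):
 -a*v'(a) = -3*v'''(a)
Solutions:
 v(a) = C1 + Integral(C2*airyai(3^(2/3)*a/3) + C3*airybi(3^(2/3)*a/3), a)


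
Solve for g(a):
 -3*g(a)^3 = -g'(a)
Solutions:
 g(a) = -sqrt(2)*sqrt(-1/(C1 + 3*a))/2
 g(a) = sqrt(2)*sqrt(-1/(C1 + 3*a))/2


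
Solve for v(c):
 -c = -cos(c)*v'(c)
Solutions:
 v(c) = C1 + Integral(c/cos(c), c)


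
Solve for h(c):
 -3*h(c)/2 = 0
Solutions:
 h(c) = 0


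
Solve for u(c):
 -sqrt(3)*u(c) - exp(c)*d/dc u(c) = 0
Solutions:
 u(c) = C1*exp(sqrt(3)*exp(-c))


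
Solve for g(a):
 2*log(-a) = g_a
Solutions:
 g(a) = C1 + 2*a*log(-a) - 2*a


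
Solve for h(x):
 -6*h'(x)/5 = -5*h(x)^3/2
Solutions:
 h(x) = -sqrt(6)*sqrt(-1/(C1 + 25*x))
 h(x) = sqrt(6)*sqrt(-1/(C1 + 25*x))


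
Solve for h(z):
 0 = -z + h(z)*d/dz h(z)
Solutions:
 h(z) = -sqrt(C1 + z^2)
 h(z) = sqrt(C1 + z^2)


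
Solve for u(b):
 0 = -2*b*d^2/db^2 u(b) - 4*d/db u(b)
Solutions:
 u(b) = C1 + C2/b


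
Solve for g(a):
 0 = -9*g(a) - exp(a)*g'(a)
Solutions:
 g(a) = C1*exp(9*exp(-a))


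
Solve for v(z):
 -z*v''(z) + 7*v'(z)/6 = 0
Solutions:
 v(z) = C1 + C2*z^(13/6)


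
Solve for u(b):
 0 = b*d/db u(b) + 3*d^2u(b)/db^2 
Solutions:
 u(b) = C1 + C2*erf(sqrt(6)*b/6)


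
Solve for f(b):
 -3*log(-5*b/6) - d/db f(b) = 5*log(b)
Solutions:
 f(b) = C1 - 8*b*log(b) + b*(-3*log(5) + 3*log(6) + 8 - 3*I*pi)


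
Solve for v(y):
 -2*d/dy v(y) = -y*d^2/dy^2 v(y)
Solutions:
 v(y) = C1 + C2*y^3


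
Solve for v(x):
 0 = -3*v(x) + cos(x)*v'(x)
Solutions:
 v(x) = C1*(sin(x) + 1)^(3/2)/(sin(x) - 1)^(3/2)


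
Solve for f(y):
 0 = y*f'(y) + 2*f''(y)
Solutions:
 f(y) = C1 + C2*erf(y/2)


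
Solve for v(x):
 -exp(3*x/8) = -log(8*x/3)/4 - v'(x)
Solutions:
 v(x) = C1 - x*log(x)/4 + x*(-log(2) + 1/4 + log(6)/4) + 8*exp(3*x/8)/3


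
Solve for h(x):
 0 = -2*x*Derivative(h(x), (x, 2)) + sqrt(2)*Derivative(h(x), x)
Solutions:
 h(x) = C1 + C2*x^(sqrt(2)/2 + 1)


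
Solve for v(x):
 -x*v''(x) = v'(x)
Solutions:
 v(x) = C1 + C2*log(x)


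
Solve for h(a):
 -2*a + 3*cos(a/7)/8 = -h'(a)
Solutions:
 h(a) = C1 + a^2 - 21*sin(a/7)/8


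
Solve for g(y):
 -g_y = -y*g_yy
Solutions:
 g(y) = C1 + C2*y^2


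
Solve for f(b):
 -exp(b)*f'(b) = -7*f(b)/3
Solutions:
 f(b) = C1*exp(-7*exp(-b)/3)


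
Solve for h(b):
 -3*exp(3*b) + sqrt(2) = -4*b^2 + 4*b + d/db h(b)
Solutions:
 h(b) = C1 + 4*b^3/3 - 2*b^2 + sqrt(2)*b - exp(3*b)


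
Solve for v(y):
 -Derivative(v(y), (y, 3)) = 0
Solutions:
 v(y) = C1 + C2*y + C3*y^2


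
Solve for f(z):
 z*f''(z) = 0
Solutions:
 f(z) = C1 + C2*z


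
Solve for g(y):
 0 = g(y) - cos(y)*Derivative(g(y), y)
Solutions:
 g(y) = C1*sqrt(sin(y) + 1)/sqrt(sin(y) - 1)


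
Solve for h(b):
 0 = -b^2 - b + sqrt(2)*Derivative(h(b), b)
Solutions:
 h(b) = C1 + sqrt(2)*b^3/6 + sqrt(2)*b^2/4


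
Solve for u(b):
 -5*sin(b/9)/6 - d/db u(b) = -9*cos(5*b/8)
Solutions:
 u(b) = C1 + 72*sin(5*b/8)/5 + 15*cos(b/9)/2


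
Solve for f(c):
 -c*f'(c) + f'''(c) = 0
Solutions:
 f(c) = C1 + Integral(C2*airyai(c) + C3*airybi(c), c)


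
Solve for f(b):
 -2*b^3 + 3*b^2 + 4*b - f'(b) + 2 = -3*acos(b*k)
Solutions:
 f(b) = C1 - b^4/2 + b^3 + 2*b^2 + 2*b + 3*Piecewise((b*acos(b*k) - sqrt(-b^2*k^2 + 1)/k, Ne(k, 0)), (pi*b/2, True))


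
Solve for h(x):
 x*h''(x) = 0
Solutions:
 h(x) = C1 + C2*x


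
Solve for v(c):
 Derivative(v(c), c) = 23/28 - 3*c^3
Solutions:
 v(c) = C1 - 3*c^4/4 + 23*c/28


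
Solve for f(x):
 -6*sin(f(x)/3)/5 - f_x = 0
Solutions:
 6*x/5 + 3*log(cos(f(x)/3) - 1)/2 - 3*log(cos(f(x)/3) + 1)/2 = C1


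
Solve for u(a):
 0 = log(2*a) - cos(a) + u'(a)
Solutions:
 u(a) = C1 - a*log(a) - a*log(2) + a + sin(a)


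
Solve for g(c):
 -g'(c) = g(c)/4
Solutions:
 g(c) = C1*exp(-c/4)


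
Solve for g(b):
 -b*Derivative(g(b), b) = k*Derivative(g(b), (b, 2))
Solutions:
 g(b) = C1 + C2*sqrt(k)*erf(sqrt(2)*b*sqrt(1/k)/2)


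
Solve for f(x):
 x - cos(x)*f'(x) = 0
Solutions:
 f(x) = C1 + Integral(x/cos(x), x)


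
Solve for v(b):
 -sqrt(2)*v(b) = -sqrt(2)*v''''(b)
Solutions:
 v(b) = C1*exp(-b) + C2*exp(b) + C3*sin(b) + C4*cos(b)


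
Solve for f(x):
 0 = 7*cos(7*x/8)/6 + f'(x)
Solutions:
 f(x) = C1 - 4*sin(7*x/8)/3


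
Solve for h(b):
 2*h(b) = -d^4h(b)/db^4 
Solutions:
 h(b) = (C1*sin(2^(3/4)*b/2) + C2*cos(2^(3/4)*b/2))*exp(-2^(3/4)*b/2) + (C3*sin(2^(3/4)*b/2) + C4*cos(2^(3/4)*b/2))*exp(2^(3/4)*b/2)


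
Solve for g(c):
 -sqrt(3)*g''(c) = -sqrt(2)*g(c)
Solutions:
 g(c) = C1*exp(-2^(1/4)*3^(3/4)*c/3) + C2*exp(2^(1/4)*3^(3/4)*c/3)


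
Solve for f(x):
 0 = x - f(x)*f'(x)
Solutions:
 f(x) = -sqrt(C1 + x^2)
 f(x) = sqrt(C1 + x^2)


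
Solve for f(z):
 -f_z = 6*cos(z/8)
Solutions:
 f(z) = C1 - 48*sin(z/8)


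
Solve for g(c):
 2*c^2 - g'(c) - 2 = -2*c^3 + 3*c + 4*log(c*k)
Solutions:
 g(c) = C1 + c^4/2 + 2*c^3/3 - 3*c^2/2 - 4*c*log(c*k) + 2*c


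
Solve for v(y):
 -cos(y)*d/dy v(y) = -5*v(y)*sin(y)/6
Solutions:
 v(y) = C1/cos(y)^(5/6)


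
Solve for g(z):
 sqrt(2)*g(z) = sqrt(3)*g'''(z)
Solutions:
 g(z) = C3*exp(2^(1/6)*3^(5/6)*z/3) + (C1*sin(2^(1/6)*3^(1/3)*z/2) + C2*cos(2^(1/6)*3^(1/3)*z/2))*exp(-2^(1/6)*3^(5/6)*z/6)


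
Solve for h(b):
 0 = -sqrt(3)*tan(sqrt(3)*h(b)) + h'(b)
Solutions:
 h(b) = sqrt(3)*(pi - asin(C1*exp(3*b)))/3
 h(b) = sqrt(3)*asin(C1*exp(3*b))/3


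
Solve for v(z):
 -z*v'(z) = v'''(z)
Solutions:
 v(z) = C1 + Integral(C2*airyai(-z) + C3*airybi(-z), z)


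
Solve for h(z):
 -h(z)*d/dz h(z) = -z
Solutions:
 h(z) = -sqrt(C1 + z^2)
 h(z) = sqrt(C1 + z^2)


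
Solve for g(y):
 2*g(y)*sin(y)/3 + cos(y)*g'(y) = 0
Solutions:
 g(y) = C1*cos(y)^(2/3)


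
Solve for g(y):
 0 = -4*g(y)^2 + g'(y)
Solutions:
 g(y) = -1/(C1 + 4*y)


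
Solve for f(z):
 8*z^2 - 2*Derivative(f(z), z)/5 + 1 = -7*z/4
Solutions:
 f(z) = C1 + 20*z^3/3 + 35*z^2/16 + 5*z/2


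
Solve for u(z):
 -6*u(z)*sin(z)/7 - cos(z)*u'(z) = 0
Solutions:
 u(z) = C1*cos(z)^(6/7)


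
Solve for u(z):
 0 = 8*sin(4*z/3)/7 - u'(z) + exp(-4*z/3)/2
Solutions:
 u(z) = C1 - 6*cos(4*z/3)/7 - 3*exp(-4*z/3)/8


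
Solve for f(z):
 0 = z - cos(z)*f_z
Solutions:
 f(z) = C1 + Integral(z/cos(z), z)


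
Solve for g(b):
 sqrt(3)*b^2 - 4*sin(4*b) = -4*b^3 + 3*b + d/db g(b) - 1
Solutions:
 g(b) = C1 + b^4 + sqrt(3)*b^3/3 - 3*b^2/2 + b + cos(4*b)


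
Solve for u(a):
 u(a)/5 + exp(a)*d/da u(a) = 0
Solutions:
 u(a) = C1*exp(exp(-a)/5)


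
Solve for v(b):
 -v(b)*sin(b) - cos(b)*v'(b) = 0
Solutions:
 v(b) = C1*cos(b)


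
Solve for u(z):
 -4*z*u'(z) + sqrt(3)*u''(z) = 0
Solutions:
 u(z) = C1 + C2*erfi(sqrt(2)*3^(3/4)*z/3)


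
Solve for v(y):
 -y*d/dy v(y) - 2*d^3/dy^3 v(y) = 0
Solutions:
 v(y) = C1 + Integral(C2*airyai(-2^(2/3)*y/2) + C3*airybi(-2^(2/3)*y/2), y)


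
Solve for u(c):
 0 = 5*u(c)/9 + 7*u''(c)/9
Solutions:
 u(c) = C1*sin(sqrt(35)*c/7) + C2*cos(sqrt(35)*c/7)


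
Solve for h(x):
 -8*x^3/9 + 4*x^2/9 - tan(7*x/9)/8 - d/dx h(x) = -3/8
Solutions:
 h(x) = C1 - 2*x^4/9 + 4*x^3/27 + 3*x/8 + 9*log(cos(7*x/9))/56


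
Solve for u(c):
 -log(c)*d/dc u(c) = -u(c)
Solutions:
 u(c) = C1*exp(li(c))


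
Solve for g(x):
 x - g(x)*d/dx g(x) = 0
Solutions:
 g(x) = -sqrt(C1 + x^2)
 g(x) = sqrt(C1 + x^2)


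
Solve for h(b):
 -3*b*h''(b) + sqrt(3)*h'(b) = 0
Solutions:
 h(b) = C1 + C2*b^(sqrt(3)/3 + 1)


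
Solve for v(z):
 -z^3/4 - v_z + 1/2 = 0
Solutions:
 v(z) = C1 - z^4/16 + z/2


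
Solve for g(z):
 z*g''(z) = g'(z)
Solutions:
 g(z) = C1 + C2*z^2


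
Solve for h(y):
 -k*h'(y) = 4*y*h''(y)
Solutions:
 h(y) = C1 + y^(1 - re(k)/4)*(C2*sin(log(y)*Abs(im(k))/4) + C3*cos(log(y)*im(k)/4))


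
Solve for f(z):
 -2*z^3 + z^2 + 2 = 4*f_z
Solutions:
 f(z) = C1 - z^4/8 + z^3/12 + z/2


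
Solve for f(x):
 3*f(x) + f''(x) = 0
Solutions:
 f(x) = C1*sin(sqrt(3)*x) + C2*cos(sqrt(3)*x)


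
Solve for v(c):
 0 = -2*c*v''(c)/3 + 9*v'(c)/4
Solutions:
 v(c) = C1 + C2*c^(35/8)


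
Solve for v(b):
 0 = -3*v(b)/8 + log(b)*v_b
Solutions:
 v(b) = C1*exp(3*li(b)/8)


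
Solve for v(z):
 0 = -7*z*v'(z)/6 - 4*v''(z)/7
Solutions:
 v(z) = C1 + C2*erf(7*sqrt(3)*z/12)


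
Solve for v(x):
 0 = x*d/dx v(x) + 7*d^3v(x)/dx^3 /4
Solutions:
 v(x) = C1 + Integral(C2*airyai(-14^(2/3)*x/7) + C3*airybi(-14^(2/3)*x/7), x)


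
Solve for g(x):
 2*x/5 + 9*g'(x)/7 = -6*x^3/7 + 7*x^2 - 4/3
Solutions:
 g(x) = C1 - x^4/6 + 49*x^3/27 - 7*x^2/45 - 28*x/27


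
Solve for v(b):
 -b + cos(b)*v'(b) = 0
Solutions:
 v(b) = C1 + Integral(b/cos(b), b)


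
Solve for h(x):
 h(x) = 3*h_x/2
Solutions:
 h(x) = C1*exp(2*x/3)


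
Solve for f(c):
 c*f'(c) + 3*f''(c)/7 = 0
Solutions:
 f(c) = C1 + C2*erf(sqrt(42)*c/6)


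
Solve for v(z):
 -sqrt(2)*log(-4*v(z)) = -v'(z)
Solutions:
 -sqrt(2)*Integral(1/(log(-_y) + 2*log(2)), (_y, v(z)))/2 = C1 - z


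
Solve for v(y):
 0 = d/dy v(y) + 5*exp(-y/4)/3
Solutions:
 v(y) = C1 + 20*exp(-y/4)/3


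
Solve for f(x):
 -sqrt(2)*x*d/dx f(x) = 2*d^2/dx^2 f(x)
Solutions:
 f(x) = C1 + C2*erf(2^(1/4)*x/2)


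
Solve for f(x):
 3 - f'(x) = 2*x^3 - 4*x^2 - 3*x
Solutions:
 f(x) = C1 - x^4/2 + 4*x^3/3 + 3*x^2/2 + 3*x


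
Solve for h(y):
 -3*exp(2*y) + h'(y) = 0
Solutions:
 h(y) = C1 + 3*exp(2*y)/2


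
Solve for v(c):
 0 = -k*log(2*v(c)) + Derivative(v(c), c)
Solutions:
 Integral(1/(log(_y) + log(2)), (_y, v(c))) = C1 + c*k


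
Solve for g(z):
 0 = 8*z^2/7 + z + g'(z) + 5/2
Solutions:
 g(z) = C1 - 8*z^3/21 - z^2/2 - 5*z/2


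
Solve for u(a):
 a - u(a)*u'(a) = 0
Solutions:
 u(a) = -sqrt(C1 + a^2)
 u(a) = sqrt(C1 + a^2)


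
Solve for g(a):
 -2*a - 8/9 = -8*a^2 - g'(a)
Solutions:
 g(a) = C1 - 8*a^3/3 + a^2 + 8*a/9


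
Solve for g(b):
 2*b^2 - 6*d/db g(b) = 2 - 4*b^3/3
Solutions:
 g(b) = C1 + b^4/18 + b^3/9 - b/3


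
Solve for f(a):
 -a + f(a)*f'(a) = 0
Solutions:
 f(a) = -sqrt(C1 + a^2)
 f(a) = sqrt(C1 + a^2)


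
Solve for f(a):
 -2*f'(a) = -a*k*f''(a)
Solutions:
 f(a) = C1 + a^(((re(k) + 2)*re(k) + im(k)^2)/(re(k)^2 + im(k)^2))*(C2*sin(2*log(a)*Abs(im(k))/(re(k)^2 + im(k)^2)) + C3*cos(2*log(a)*im(k)/(re(k)^2 + im(k)^2)))


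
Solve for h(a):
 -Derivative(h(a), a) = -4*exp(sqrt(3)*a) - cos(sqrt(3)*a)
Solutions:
 h(a) = C1 + 4*sqrt(3)*exp(sqrt(3)*a)/3 + sqrt(3)*sin(sqrt(3)*a)/3


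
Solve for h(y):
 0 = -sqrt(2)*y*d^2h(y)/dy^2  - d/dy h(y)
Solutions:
 h(y) = C1 + C2*y^(1 - sqrt(2)/2)


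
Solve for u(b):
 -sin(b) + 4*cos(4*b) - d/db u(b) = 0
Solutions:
 u(b) = C1 + sin(4*b) + cos(b)


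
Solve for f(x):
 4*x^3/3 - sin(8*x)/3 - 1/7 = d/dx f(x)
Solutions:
 f(x) = C1 + x^4/3 - x/7 + cos(8*x)/24


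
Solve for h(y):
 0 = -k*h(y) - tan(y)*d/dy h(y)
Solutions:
 h(y) = C1*exp(-k*log(sin(y)))


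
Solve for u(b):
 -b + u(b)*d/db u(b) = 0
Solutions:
 u(b) = -sqrt(C1 + b^2)
 u(b) = sqrt(C1 + b^2)


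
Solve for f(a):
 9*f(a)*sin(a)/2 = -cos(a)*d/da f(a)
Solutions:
 f(a) = C1*cos(a)^(9/2)


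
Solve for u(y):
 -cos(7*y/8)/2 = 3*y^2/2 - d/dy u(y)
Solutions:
 u(y) = C1 + y^3/2 + 4*sin(7*y/8)/7


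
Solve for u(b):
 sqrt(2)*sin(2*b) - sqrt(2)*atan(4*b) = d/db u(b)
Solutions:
 u(b) = C1 - sqrt(2)*(b*atan(4*b) - log(16*b^2 + 1)/8) - sqrt(2)*cos(2*b)/2


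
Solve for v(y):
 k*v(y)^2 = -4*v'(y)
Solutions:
 v(y) = 4/(C1 + k*y)


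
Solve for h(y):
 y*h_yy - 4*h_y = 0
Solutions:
 h(y) = C1 + C2*y^5


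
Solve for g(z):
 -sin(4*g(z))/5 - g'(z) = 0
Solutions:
 z/5 + log(cos(4*g(z)) - 1)/8 - log(cos(4*g(z)) + 1)/8 = C1


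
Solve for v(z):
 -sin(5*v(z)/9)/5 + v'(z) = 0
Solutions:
 -z/5 + 9*log(cos(5*v(z)/9) - 1)/10 - 9*log(cos(5*v(z)/9) + 1)/10 = C1


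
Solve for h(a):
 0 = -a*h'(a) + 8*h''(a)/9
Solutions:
 h(a) = C1 + C2*erfi(3*a/4)


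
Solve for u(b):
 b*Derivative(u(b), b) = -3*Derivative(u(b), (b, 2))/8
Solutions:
 u(b) = C1 + C2*erf(2*sqrt(3)*b/3)


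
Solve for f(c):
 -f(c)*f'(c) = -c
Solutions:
 f(c) = -sqrt(C1 + c^2)
 f(c) = sqrt(C1 + c^2)


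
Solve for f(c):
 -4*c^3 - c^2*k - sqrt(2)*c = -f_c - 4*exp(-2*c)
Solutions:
 f(c) = C1 + c^4 + c^3*k/3 + sqrt(2)*c^2/2 + 2*exp(-2*c)


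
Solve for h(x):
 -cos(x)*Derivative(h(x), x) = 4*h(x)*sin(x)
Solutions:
 h(x) = C1*cos(x)^4


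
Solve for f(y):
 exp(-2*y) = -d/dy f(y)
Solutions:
 f(y) = C1 + exp(-2*y)/2


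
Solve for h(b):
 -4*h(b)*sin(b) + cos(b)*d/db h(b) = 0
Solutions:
 h(b) = C1/cos(b)^4


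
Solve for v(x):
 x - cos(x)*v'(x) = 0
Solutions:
 v(x) = C1 + Integral(x/cos(x), x)


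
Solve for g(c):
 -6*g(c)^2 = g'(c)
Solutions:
 g(c) = 1/(C1 + 6*c)


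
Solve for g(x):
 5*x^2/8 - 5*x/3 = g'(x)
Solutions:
 g(x) = C1 + 5*x^3/24 - 5*x^2/6


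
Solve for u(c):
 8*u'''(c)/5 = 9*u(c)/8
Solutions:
 u(c) = C3*exp(45^(1/3)*c/4) + (C1*sin(3*3^(1/6)*5^(1/3)*c/8) + C2*cos(3*3^(1/6)*5^(1/3)*c/8))*exp(-45^(1/3)*c/8)


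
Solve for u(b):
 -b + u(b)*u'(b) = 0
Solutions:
 u(b) = -sqrt(C1 + b^2)
 u(b) = sqrt(C1 + b^2)


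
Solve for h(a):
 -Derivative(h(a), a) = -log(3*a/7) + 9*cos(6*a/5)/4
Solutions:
 h(a) = C1 + a*log(a) - a*log(7) - a + a*log(3) - 15*sin(6*a/5)/8


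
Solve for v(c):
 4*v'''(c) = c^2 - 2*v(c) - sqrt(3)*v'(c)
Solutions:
 v(c) = C1*exp(c*(-3^(5/6)/(6 + sqrt(sqrt(3) + 36))^(1/3) + 3^(2/3)*(6 + sqrt(sqrt(3) + 36))^(1/3))/12)*sin(c*(3^(1/3)/(6 + sqrt(sqrt(3) + 36))^(1/3) + 3^(1/6)*(6 + sqrt(sqrt(3) + 36))^(1/3))/4) + C2*exp(c*(-3^(5/6)/(6 + sqrt(sqrt(3) + 36))^(1/3) + 3^(2/3)*(6 + sqrt(sqrt(3) + 36))^(1/3))/12)*cos(c*(3^(1/3)/(6 + sqrt(sqrt(3) + 36))^(1/3) + 3^(1/6)*(6 + sqrt(sqrt(3) + 36))^(1/3))/4) + C3*exp(-c*(-3^(5/6)/(6 + sqrt(sqrt(3) + 36))^(1/3) + 3^(2/3)*(6 + sqrt(sqrt(3) + 36))^(1/3))/6) + c^2/2 - sqrt(3)*c/2 + 3/4


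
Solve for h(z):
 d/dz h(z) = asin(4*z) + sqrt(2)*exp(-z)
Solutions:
 h(z) = C1 + z*asin(4*z) + sqrt(1 - 16*z^2)/4 - sqrt(2)*exp(-z)


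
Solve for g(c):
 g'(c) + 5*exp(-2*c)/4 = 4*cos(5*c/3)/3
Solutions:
 g(c) = C1 + 4*sin(5*c/3)/5 + 5*exp(-2*c)/8


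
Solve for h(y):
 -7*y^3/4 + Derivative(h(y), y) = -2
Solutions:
 h(y) = C1 + 7*y^4/16 - 2*y


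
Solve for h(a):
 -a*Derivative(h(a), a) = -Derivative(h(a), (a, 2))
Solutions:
 h(a) = C1 + C2*erfi(sqrt(2)*a/2)


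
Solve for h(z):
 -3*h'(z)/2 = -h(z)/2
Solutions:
 h(z) = C1*exp(z/3)


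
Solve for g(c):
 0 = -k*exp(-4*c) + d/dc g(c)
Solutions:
 g(c) = C1 - k*exp(-4*c)/4


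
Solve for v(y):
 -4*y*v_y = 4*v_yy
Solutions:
 v(y) = C1 + C2*erf(sqrt(2)*y/2)


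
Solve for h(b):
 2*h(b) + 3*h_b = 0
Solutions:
 h(b) = C1*exp(-2*b/3)


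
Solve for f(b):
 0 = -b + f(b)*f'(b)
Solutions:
 f(b) = -sqrt(C1 + b^2)
 f(b) = sqrt(C1 + b^2)


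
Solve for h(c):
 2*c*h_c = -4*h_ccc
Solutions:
 h(c) = C1 + Integral(C2*airyai(-2^(2/3)*c/2) + C3*airybi(-2^(2/3)*c/2), c)


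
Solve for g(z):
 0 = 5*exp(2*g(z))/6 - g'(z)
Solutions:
 g(z) = log(-sqrt(-1/(C1 + 5*z))) + log(3)/2
 g(z) = log(-1/(C1 + 5*z))/2 + log(3)/2


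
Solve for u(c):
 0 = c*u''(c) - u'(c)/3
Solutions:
 u(c) = C1 + C2*c^(4/3)


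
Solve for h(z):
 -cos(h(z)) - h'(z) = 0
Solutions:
 h(z) = pi - asin((C1 + exp(2*z))/(C1 - exp(2*z)))
 h(z) = asin((C1 + exp(2*z))/(C1 - exp(2*z)))


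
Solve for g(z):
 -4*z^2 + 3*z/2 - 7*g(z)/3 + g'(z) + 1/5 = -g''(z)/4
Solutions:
 g(z) = C1*exp(-2*z*(1 + sqrt(30)/3)) + C2*exp(2*z*(-1 + sqrt(30)/3)) - 12*z^2/7 - 81*z/98 - 2181/3430


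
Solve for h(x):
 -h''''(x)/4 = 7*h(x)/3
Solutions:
 h(x) = (C1*sin(3^(3/4)*7^(1/4)*x/3) + C2*cos(3^(3/4)*7^(1/4)*x/3))*exp(-3^(3/4)*7^(1/4)*x/3) + (C3*sin(3^(3/4)*7^(1/4)*x/3) + C4*cos(3^(3/4)*7^(1/4)*x/3))*exp(3^(3/4)*7^(1/4)*x/3)


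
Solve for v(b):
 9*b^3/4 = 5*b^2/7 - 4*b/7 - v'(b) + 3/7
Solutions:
 v(b) = C1 - 9*b^4/16 + 5*b^3/21 - 2*b^2/7 + 3*b/7


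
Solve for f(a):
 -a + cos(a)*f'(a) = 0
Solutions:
 f(a) = C1 + Integral(a/cos(a), a)


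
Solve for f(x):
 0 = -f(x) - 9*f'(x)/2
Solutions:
 f(x) = C1*exp(-2*x/9)


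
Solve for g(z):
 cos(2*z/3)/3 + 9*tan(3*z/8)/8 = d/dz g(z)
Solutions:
 g(z) = C1 - 3*log(cos(3*z/8)) + sin(2*z/3)/2


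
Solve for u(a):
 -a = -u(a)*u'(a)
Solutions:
 u(a) = -sqrt(C1 + a^2)
 u(a) = sqrt(C1 + a^2)


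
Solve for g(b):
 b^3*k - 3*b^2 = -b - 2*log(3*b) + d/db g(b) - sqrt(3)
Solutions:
 g(b) = C1 + b^4*k/4 - b^3 + b^2/2 + 2*b*log(b) - 2*b + sqrt(3)*b + b*log(9)


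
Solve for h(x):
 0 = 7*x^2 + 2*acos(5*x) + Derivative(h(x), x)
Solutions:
 h(x) = C1 - 7*x^3/3 - 2*x*acos(5*x) + 2*sqrt(1 - 25*x^2)/5


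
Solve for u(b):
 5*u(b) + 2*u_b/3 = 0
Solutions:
 u(b) = C1*exp(-15*b/2)


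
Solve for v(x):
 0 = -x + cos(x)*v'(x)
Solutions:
 v(x) = C1 + Integral(x/cos(x), x)


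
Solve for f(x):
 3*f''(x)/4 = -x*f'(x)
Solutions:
 f(x) = C1 + C2*erf(sqrt(6)*x/3)


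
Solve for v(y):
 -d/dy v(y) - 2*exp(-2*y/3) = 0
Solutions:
 v(y) = C1 + 3*exp(-2*y/3)


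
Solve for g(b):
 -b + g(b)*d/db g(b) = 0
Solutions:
 g(b) = -sqrt(C1 + b^2)
 g(b) = sqrt(C1 + b^2)


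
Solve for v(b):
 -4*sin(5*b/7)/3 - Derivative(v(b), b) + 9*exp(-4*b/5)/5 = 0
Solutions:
 v(b) = C1 + 28*cos(5*b/7)/15 - 9*exp(-4*b/5)/4


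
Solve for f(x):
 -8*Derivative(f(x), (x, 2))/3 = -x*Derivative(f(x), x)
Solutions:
 f(x) = C1 + C2*erfi(sqrt(3)*x/4)


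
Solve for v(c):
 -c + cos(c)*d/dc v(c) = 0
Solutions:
 v(c) = C1 + Integral(c/cos(c), c)


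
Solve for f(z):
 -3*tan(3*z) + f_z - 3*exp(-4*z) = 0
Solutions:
 f(z) = C1 + log(tan(3*z)^2 + 1)/2 - 3*exp(-4*z)/4


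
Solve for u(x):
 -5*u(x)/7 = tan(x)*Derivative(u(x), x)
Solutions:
 u(x) = C1/sin(x)^(5/7)


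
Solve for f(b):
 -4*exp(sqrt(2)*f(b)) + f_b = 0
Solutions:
 f(b) = sqrt(2)*(2*log(-1/(C1 + 4*b)) - log(2))/4


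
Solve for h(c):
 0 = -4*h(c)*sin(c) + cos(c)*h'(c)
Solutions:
 h(c) = C1/cos(c)^4


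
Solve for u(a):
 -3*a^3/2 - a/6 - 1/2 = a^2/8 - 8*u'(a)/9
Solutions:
 u(a) = C1 + 27*a^4/64 + 3*a^3/64 + 3*a^2/32 + 9*a/16


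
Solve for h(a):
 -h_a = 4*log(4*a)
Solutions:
 h(a) = C1 - 4*a*log(a) - a*log(256) + 4*a


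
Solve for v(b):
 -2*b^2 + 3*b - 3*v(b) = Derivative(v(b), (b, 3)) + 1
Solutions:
 v(b) = C3*exp(-3^(1/3)*b) - 2*b^2/3 + b + (C1*sin(3^(5/6)*b/2) + C2*cos(3^(5/6)*b/2))*exp(3^(1/3)*b/2) - 1/3


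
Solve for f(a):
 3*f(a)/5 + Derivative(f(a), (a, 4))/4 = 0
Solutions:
 f(a) = (C1*sin(3^(1/4)*5^(3/4)*a/5) + C2*cos(3^(1/4)*5^(3/4)*a/5))*exp(-3^(1/4)*5^(3/4)*a/5) + (C3*sin(3^(1/4)*5^(3/4)*a/5) + C4*cos(3^(1/4)*5^(3/4)*a/5))*exp(3^(1/4)*5^(3/4)*a/5)


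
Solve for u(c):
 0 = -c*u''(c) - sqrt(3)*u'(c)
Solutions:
 u(c) = C1 + C2*c^(1 - sqrt(3))


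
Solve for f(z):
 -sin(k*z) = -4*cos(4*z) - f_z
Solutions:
 f(z) = C1 - sin(4*z) - cos(k*z)/k


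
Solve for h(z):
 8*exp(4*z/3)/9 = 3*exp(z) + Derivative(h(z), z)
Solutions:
 h(z) = C1 + 2*exp(4*z/3)/3 - 3*exp(z)


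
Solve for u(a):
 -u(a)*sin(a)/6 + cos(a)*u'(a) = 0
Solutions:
 u(a) = C1/cos(a)^(1/6)


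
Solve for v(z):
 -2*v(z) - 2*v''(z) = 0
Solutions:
 v(z) = C1*sin(z) + C2*cos(z)


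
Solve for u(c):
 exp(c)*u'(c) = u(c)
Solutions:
 u(c) = C1*exp(-exp(-c))


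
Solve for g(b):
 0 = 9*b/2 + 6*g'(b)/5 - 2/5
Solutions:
 g(b) = C1 - 15*b^2/8 + b/3


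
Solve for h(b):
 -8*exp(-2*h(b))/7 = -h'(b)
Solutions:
 h(b) = log(-sqrt(C1 + 112*b)) - log(7)
 h(b) = log(C1 + 112*b)/2 - log(7)


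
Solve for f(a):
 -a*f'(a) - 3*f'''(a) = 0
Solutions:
 f(a) = C1 + Integral(C2*airyai(-3^(2/3)*a/3) + C3*airybi(-3^(2/3)*a/3), a)


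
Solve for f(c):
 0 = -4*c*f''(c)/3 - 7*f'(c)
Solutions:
 f(c) = C1 + C2/c^(17/4)


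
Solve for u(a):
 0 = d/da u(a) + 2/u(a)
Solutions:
 u(a) = -sqrt(C1 - 4*a)
 u(a) = sqrt(C1 - 4*a)


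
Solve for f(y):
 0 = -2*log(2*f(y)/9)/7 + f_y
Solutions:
 -7*Integral(1/(log(_y) - 2*log(3) + log(2)), (_y, f(y)))/2 = C1 - y


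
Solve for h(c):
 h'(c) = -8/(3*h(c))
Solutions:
 h(c) = -sqrt(C1 - 48*c)/3
 h(c) = sqrt(C1 - 48*c)/3


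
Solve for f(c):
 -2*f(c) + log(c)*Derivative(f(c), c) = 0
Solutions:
 f(c) = C1*exp(2*li(c))


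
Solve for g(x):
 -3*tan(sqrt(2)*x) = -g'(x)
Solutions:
 g(x) = C1 - 3*sqrt(2)*log(cos(sqrt(2)*x))/2


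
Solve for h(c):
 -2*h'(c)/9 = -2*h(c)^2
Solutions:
 h(c) = -1/(C1 + 9*c)


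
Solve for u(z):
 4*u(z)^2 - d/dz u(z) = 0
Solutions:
 u(z) = -1/(C1 + 4*z)


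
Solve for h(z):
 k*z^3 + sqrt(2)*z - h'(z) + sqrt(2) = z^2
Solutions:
 h(z) = C1 + k*z^4/4 - z^3/3 + sqrt(2)*z^2/2 + sqrt(2)*z


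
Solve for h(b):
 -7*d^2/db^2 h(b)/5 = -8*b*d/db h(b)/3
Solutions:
 h(b) = C1 + C2*erfi(2*sqrt(105)*b/21)


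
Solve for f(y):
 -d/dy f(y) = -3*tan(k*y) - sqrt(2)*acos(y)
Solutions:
 f(y) = C1 + sqrt(2)*(y*acos(y) - sqrt(1 - y^2)) + 3*Piecewise((-log(cos(k*y))/k, Ne(k, 0)), (0, True))


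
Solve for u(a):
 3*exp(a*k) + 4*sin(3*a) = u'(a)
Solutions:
 u(a) = C1 - 4*cos(3*a)/3 + 3*exp(a*k)/k


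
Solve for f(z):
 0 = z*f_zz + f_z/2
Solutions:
 f(z) = C1 + C2*sqrt(z)


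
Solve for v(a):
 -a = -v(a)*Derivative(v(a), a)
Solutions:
 v(a) = -sqrt(C1 + a^2)
 v(a) = sqrt(C1 + a^2)


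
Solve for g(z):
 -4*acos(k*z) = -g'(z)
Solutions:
 g(z) = C1 + 4*Piecewise((z*acos(k*z) - sqrt(-k^2*z^2 + 1)/k, Ne(k, 0)), (pi*z/2, True))


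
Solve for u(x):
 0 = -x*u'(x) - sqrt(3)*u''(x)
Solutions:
 u(x) = C1 + C2*erf(sqrt(2)*3^(3/4)*x/6)


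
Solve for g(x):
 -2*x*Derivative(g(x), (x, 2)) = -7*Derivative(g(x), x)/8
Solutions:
 g(x) = C1 + C2*x^(23/16)


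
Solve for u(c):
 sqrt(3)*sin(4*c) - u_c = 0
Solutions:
 u(c) = C1 - sqrt(3)*cos(4*c)/4


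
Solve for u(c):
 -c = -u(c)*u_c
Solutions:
 u(c) = -sqrt(C1 + c^2)
 u(c) = sqrt(C1 + c^2)


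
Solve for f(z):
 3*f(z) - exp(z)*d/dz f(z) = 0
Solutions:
 f(z) = C1*exp(-3*exp(-z))


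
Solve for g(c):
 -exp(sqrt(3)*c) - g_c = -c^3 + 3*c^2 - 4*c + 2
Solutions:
 g(c) = C1 + c^4/4 - c^3 + 2*c^2 - 2*c - sqrt(3)*exp(sqrt(3)*c)/3


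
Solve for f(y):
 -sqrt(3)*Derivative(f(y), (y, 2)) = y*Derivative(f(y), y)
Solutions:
 f(y) = C1 + C2*erf(sqrt(2)*3^(3/4)*y/6)


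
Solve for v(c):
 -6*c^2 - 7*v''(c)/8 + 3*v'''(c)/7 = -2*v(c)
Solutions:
 v(c) = C1*exp(c*(343*7^(2/3)/(288*sqrt(136203) + 107609)^(1/3) + 98 + 7^(1/3)*(288*sqrt(136203) + 107609)^(1/3))/144)*sin(sqrt(3)*7^(1/3)*c*(-(288*sqrt(136203) + 107609)^(1/3) + 343*7^(1/3)/(288*sqrt(136203) + 107609)^(1/3))/144) + C2*exp(c*(343*7^(2/3)/(288*sqrt(136203) + 107609)^(1/3) + 98 + 7^(1/3)*(288*sqrt(136203) + 107609)^(1/3))/144)*cos(sqrt(3)*7^(1/3)*c*(-(288*sqrt(136203) + 107609)^(1/3) + 343*7^(1/3)/(288*sqrt(136203) + 107609)^(1/3))/144) + C3*exp(c*(-7^(1/3)*(288*sqrt(136203) + 107609)^(1/3) - 343*7^(2/3)/(288*sqrt(136203) + 107609)^(1/3) + 49)/72) + 3*c^2 + 21/8


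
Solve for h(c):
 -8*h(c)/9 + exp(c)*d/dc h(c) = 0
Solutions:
 h(c) = C1*exp(-8*exp(-c)/9)


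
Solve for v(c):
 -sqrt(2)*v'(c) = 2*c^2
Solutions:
 v(c) = C1 - sqrt(2)*c^3/3


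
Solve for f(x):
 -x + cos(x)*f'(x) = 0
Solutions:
 f(x) = C1 + Integral(x/cos(x), x)


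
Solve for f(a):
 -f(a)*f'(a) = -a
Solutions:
 f(a) = -sqrt(C1 + a^2)
 f(a) = sqrt(C1 + a^2)


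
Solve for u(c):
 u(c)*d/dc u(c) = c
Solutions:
 u(c) = -sqrt(C1 + c^2)
 u(c) = sqrt(C1 + c^2)


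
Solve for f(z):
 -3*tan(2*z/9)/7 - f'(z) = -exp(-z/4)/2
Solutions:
 f(z) = C1 - 27*log(tan(2*z/9)^2 + 1)/28 - 2*exp(-z/4)


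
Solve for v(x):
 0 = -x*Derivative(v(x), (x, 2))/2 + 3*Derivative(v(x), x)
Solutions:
 v(x) = C1 + C2*x^7


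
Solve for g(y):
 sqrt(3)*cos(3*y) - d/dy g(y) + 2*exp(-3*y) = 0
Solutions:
 g(y) = C1 + sqrt(3)*sin(3*y)/3 - 2*exp(-3*y)/3


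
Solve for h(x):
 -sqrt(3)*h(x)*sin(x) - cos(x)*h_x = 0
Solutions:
 h(x) = C1*cos(x)^(sqrt(3))


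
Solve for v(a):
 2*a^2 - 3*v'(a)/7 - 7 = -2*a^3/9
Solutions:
 v(a) = C1 + 7*a^4/54 + 14*a^3/9 - 49*a/3


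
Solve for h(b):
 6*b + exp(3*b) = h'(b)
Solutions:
 h(b) = C1 + 3*b^2 + exp(3*b)/3


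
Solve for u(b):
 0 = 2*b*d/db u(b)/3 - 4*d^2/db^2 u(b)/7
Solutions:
 u(b) = C1 + C2*erfi(sqrt(21)*b/6)


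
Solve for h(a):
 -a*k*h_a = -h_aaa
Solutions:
 h(a) = C1 + Integral(C2*airyai(a*k^(1/3)) + C3*airybi(a*k^(1/3)), a)


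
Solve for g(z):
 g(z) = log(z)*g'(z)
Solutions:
 g(z) = C1*exp(li(z))


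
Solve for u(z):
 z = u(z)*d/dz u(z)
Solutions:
 u(z) = -sqrt(C1 + z^2)
 u(z) = sqrt(C1 + z^2)


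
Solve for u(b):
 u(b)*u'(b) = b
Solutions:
 u(b) = -sqrt(C1 + b^2)
 u(b) = sqrt(C1 + b^2)


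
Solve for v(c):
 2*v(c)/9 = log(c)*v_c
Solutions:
 v(c) = C1*exp(2*li(c)/9)


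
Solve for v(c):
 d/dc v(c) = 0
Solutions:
 v(c) = C1


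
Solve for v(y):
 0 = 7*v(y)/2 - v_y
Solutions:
 v(y) = C1*exp(7*y/2)


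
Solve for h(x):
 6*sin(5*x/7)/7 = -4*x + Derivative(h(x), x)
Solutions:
 h(x) = C1 + 2*x^2 - 6*cos(5*x/7)/5


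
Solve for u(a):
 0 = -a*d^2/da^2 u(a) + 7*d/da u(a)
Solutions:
 u(a) = C1 + C2*a^8


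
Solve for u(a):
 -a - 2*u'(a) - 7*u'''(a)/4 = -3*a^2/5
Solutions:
 u(a) = C1 + C2*sin(2*sqrt(14)*a/7) + C3*cos(2*sqrt(14)*a/7) + a^3/10 - a^2/4 - 21*a/40


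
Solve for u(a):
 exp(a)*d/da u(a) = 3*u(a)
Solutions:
 u(a) = C1*exp(-3*exp(-a))


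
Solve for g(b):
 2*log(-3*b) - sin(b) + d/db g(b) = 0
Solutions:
 g(b) = C1 - 2*b*log(-b) - 2*b*log(3) + 2*b - cos(b)


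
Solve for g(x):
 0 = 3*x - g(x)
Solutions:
 g(x) = 3*x


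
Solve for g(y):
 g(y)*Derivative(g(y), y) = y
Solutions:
 g(y) = -sqrt(C1 + y^2)
 g(y) = sqrt(C1 + y^2)


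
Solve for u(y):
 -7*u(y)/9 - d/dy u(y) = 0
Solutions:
 u(y) = C1*exp(-7*y/9)


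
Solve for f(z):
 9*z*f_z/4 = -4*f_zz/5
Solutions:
 f(z) = C1 + C2*erf(3*sqrt(10)*z/8)


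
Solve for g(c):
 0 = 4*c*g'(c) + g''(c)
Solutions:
 g(c) = C1 + C2*erf(sqrt(2)*c)


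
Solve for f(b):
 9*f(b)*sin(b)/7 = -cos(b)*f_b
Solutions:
 f(b) = C1*cos(b)^(9/7)


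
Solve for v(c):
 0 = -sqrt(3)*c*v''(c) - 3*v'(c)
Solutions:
 v(c) = C1 + C2*c^(1 - sqrt(3))


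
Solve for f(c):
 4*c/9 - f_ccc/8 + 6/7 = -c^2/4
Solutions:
 f(c) = C1 + C2*c + C3*c^2 + c^5/30 + 4*c^4/27 + 8*c^3/7


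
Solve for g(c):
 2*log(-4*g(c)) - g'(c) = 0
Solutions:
 -Integral(1/(log(-_y) + 2*log(2)), (_y, g(c)))/2 = C1 - c


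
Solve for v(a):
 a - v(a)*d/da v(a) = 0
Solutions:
 v(a) = -sqrt(C1 + a^2)
 v(a) = sqrt(C1 + a^2)


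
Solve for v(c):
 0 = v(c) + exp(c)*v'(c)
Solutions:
 v(c) = C1*exp(exp(-c))


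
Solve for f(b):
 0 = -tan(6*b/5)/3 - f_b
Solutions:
 f(b) = C1 + 5*log(cos(6*b/5))/18


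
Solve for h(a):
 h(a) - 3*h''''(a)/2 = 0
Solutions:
 h(a) = C1*exp(-2^(1/4)*3^(3/4)*a/3) + C2*exp(2^(1/4)*3^(3/4)*a/3) + C3*sin(2^(1/4)*3^(3/4)*a/3) + C4*cos(2^(1/4)*3^(3/4)*a/3)


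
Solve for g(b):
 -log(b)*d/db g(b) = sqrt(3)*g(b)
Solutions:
 g(b) = C1*exp(-sqrt(3)*li(b))


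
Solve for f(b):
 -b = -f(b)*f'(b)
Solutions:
 f(b) = -sqrt(C1 + b^2)
 f(b) = sqrt(C1 + b^2)


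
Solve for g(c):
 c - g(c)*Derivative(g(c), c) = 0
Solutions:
 g(c) = -sqrt(C1 + c^2)
 g(c) = sqrt(C1 + c^2)


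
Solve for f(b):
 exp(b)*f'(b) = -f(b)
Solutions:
 f(b) = C1*exp(exp(-b))


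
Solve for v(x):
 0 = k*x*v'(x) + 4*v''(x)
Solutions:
 v(x) = Piecewise((-sqrt(2)*sqrt(pi)*C1*erf(sqrt(2)*sqrt(k)*x/4)/sqrt(k) - C2, (k > 0) | (k < 0)), (-C1*x - C2, True))


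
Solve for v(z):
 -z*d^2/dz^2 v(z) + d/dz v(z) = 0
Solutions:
 v(z) = C1 + C2*z^2


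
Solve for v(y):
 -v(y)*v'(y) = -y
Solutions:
 v(y) = -sqrt(C1 + y^2)
 v(y) = sqrt(C1 + y^2)


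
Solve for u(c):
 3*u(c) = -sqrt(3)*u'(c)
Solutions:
 u(c) = C1*exp(-sqrt(3)*c)


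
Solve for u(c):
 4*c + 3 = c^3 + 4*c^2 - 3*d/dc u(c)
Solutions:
 u(c) = C1 + c^4/12 + 4*c^3/9 - 2*c^2/3 - c


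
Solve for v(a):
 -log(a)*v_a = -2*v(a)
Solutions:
 v(a) = C1*exp(2*li(a))


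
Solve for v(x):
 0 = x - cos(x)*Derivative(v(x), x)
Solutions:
 v(x) = C1 + Integral(x/cos(x), x)


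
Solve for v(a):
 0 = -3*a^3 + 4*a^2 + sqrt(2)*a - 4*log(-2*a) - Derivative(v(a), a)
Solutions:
 v(a) = C1 - 3*a^4/4 + 4*a^3/3 + sqrt(2)*a^2/2 - 4*a*log(-a) + 4*a*(1 - log(2))


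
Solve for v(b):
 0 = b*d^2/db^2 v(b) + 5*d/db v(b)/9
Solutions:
 v(b) = C1 + C2*b^(4/9)


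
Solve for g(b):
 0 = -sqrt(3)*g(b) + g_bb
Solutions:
 g(b) = C1*exp(-3^(1/4)*b) + C2*exp(3^(1/4)*b)


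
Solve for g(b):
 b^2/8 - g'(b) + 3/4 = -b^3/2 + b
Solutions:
 g(b) = C1 + b^4/8 + b^3/24 - b^2/2 + 3*b/4


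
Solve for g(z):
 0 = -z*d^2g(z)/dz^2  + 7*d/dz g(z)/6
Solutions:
 g(z) = C1 + C2*z^(13/6)


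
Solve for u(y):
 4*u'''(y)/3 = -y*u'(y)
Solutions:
 u(y) = C1 + Integral(C2*airyai(-6^(1/3)*y/2) + C3*airybi(-6^(1/3)*y/2), y)


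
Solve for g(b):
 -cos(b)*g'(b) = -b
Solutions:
 g(b) = C1 + Integral(b/cos(b), b)


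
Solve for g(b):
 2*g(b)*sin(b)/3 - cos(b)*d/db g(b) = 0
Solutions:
 g(b) = C1/cos(b)^(2/3)


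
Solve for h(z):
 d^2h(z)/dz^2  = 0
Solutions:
 h(z) = C1 + C2*z


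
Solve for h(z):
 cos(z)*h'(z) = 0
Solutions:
 h(z) = C1


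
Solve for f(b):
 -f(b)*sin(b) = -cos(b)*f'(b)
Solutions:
 f(b) = C1/cos(b)


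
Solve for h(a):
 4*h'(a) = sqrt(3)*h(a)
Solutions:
 h(a) = C1*exp(sqrt(3)*a/4)


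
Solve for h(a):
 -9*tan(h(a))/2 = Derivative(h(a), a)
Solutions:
 h(a) = pi - asin(C1*exp(-9*a/2))
 h(a) = asin(C1*exp(-9*a/2))


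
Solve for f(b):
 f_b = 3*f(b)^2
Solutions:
 f(b) = -1/(C1 + 3*b)


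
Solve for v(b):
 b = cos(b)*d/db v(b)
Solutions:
 v(b) = C1 + Integral(b/cos(b), b)


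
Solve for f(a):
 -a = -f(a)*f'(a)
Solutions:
 f(a) = -sqrt(C1 + a^2)
 f(a) = sqrt(C1 + a^2)


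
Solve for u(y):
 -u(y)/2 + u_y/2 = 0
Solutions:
 u(y) = C1*exp(y)


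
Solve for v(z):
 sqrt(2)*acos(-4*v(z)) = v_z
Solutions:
 Integral(1/acos(-4*_y), (_y, v(z))) = C1 + sqrt(2)*z


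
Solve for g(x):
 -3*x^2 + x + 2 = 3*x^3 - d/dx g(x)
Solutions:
 g(x) = C1 + 3*x^4/4 + x^3 - x^2/2 - 2*x


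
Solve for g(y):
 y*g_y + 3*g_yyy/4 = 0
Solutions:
 g(y) = C1 + Integral(C2*airyai(-6^(2/3)*y/3) + C3*airybi(-6^(2/3)*y/3), y)


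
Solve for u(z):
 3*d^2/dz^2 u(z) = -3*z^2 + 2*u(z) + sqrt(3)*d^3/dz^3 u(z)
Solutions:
 u(z) = C1*exp(z*(3^(2/3)/(3 + 2*sqrt(3))^(1/3) + 3^(1/3)*(3 + 2*sqrt(3))^(1/3) + 2*sqrt(3))/6)*sin(3^(1/6)*z*(-3^(2/3)*(3 + 2*sqrt(3))^(1/3) + 3/(3 + 2*sqrt(3))^(1/3))/6) + C2*exp(z*(3^(2/3)/(3 + 2*sqrt(3))^(1/3) + 3^(1/3)*(3 + 2*sqrt(3))^(1/3) + 2*sqrt(3))/6)*cos(3^(1/6)*z*(-3^(2/3)*(3 + 2*sqrt(3))^(1/3) + 3/(3 + 2*sqrt(3))^(1/3))/6) + C3*exp(z*(-3^(1/3)*(3 + 2*sqrt(3))^(1/3) - 3^(2/3)/(3 + 2*sqrt(3))^(1/3) + sqrt(3))/3) + 3*z^2/2 + 9/2


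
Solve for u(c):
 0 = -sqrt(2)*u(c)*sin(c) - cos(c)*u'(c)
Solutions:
 u(c) = C1*cos(c)^(sqrt(2))


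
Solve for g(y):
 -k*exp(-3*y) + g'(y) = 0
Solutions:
 g(y) = C1 - k*exp(-3*y)/3


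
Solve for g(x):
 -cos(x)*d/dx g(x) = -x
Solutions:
 g(x) = C1 + Integral(x/cos(x), x)


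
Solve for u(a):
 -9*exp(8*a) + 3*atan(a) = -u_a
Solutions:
 u(a) = C1 - 3*a*atan(a) + 9*exp(8*a)/8 + 3*log(a^2 + 1)/2


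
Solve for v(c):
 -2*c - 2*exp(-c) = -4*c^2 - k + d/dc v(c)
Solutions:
 v(c) = C1 + 4*c^3/3 - c^2 + c*k + 2*exp(-c)


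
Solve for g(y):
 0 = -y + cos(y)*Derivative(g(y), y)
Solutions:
 g(y) = C1 + Integral(y/cos(y), y)


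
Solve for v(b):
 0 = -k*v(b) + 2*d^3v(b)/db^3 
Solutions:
 v(b) = C1*exp(2^(2/3)*b*k^(1/3)/2) + C2*exp(2^(2/3)*b*k^(1/3)*(-1 + sqrt(3)*I)/4) + C3*exp(-2^(2/3)*b*k^(1/3)*(1 + sqrt(3)*I)/4)


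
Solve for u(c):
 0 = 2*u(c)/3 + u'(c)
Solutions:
 u(c) = C1*exp(-2*c/3)


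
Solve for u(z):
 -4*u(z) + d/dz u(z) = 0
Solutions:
 u(z) = C1*exp(4*z)


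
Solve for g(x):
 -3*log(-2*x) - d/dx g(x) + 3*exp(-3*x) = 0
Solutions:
 g(x) = C1 - 3*x*log(-x) + 3*x*(1 - log(2)) - exp(-3*x)


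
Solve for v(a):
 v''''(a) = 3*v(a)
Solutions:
 v(a) = C1*exp(-3^(1/4)*a) + C2*exp(3^(1/4)*a) + C3*sin(3^(1/4)*a) + C4*cos(3^(1/4)*a)


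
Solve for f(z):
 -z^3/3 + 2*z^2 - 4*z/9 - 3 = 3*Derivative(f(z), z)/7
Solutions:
 f(z) = C1 - 7*z^4/36 + 14*z^3/9 - 14*z^2/27 - 7*z


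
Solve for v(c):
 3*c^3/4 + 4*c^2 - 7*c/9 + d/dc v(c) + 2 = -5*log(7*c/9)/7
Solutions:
 v(c) = C1 - 3*c^4/16 - 4*c^3/3 + 7*c^2/18 - 5*c*log(c)/7 - 5*c*log(7)/7 - 9*c/7 + 10*c*log(3)/7


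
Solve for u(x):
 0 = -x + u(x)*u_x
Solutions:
 u(x) = -sqrt(C1 + x^2)
 u(x) = sqrt(C1 + x^2)


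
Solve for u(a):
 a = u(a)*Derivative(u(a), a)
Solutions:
 u(a) = -sqrt(C1 + a^2)
 u(a) = sqrt(C1 + a^2)


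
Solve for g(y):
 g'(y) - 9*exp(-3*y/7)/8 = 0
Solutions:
 g(y) = C1 - 21*exp(-3*y/7)/8


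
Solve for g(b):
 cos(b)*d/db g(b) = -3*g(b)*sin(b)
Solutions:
 g(b) = C1*cos(b)^3


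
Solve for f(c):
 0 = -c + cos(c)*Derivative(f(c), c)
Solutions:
 f(c) = C1 + Integral(c/cos(c), c)


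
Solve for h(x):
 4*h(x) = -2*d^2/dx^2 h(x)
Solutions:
 h(x) = C1*sin(sqrt(2)*x) + C2*cos(sqrt(2)*x)


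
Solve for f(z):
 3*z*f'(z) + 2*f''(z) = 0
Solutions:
 f(z) = C1 + C2*erf(sqrt(3)*z/2)


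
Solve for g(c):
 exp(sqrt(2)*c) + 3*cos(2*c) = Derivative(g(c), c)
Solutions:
 g(c) = C1 + sqrt(2)*exp(sqrt(2)*c)/2 + 3*sin(2*c)/2


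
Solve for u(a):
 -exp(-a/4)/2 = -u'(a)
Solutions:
 u(a) = C1 - 2*exp(-a/4)


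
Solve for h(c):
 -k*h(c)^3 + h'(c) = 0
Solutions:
 h(c) = -sqrt(2)*sqrt(-1/(C1 + c*k))/2
 h(c) = sqrt(2)*sqrt(-1/(C1 + c*k))/2


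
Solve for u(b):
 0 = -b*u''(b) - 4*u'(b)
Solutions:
 u(b) = C1 + C2/b^3


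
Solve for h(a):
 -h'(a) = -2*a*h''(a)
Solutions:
 h(a) = C1 + C2*a^(3/2)


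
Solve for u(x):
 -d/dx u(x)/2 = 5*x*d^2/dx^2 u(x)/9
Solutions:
 u(x) = C1 + C2*x^(1/10)


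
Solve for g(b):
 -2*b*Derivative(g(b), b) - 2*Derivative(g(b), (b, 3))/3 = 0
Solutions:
 g(b) = C1 + Integral(C2*airyai(-3^(1/3)*b) + C3*airybi(-3^(1/3)*b), b)


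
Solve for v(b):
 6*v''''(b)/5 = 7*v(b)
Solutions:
 v(b) = C1*exp(-35^(1/4)*6^(3/4)*b/6) + C2*exp(35^(1/4)*6^(3/4)*b/6) + C3*sin(35^(1/4)*6^(3/4)*b/6) + C4*cos(35^(1/4)*6^(3/4)*b/6)


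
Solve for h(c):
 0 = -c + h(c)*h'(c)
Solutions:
 h(c) = -sqrt(C1 + c^2)
 h(c) = sqrt(C1 + c^2)


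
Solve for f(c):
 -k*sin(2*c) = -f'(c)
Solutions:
 f(c) = C1 - k*cos(2*c)/2


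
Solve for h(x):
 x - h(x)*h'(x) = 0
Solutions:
 h(x) = -sqrt(C1 + x^2)
 h(x) = sqrt(C1 + x^2)


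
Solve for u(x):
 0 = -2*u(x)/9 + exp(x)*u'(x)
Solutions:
 u(x) = C1*exp(-2*exp(-x)/9)


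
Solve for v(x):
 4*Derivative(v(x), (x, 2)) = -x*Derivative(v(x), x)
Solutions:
 v(x) = C1 + C2*erf(sqrt(2)*x/4)


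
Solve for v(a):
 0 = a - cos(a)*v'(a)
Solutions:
 v(a) = C1 + Integral(a/cos(a), a)


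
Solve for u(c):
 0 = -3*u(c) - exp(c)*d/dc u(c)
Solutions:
 u(c) = C1*exp(3*exp(-c))


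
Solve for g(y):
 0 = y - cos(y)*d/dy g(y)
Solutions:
 g(y) = C1 + Integral(y/cos(y), y)


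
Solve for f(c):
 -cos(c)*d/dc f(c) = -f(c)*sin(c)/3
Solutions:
 f(c) = C1/cos(c)^(1/3)


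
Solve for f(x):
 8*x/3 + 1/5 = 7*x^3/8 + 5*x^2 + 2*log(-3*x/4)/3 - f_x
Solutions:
 f(x) = C1 + 7*x^4/32 + 5*x^3/3 - 4*x^2/3 + 2*x*log(-x)/3 + x*(-2*log(2) - 13/15 + 2*log(6)/3)


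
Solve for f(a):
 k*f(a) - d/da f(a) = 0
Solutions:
 f(a) = C1*exp(a*k)


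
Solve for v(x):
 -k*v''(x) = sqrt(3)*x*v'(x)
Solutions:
 v(x) = C1 + C2*sqrt(k)*erf(sqrt(2)*3^(1/4)*x*sqrt(1/k)/2)


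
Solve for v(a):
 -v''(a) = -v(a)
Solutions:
 v(a) = C1*exp(-a) + C2*exp(a)


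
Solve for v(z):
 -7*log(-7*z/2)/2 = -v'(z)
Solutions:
 v(z) = C1 + 7*z*log(-z)/2 + 7*z*(-1 - log(2) + log(7))/2


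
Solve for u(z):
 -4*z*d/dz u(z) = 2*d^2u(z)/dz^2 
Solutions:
 u(z) = C1 + C2*erf(z)


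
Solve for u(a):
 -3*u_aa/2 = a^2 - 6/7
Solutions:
 u(a) = C1 + C2*a - a^4/18 + 2*a^2/7


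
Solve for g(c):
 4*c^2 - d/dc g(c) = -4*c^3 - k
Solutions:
 g(c) = C1 + c^4 + 4*c^3/3 + c*k


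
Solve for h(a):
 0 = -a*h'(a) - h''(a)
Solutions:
 h(a) = C1 + C2*erf(sqrt(2)*a/2)


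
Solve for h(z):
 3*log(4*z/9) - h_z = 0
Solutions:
 h(z) = C1 + 3*z*log(z) - 3*z + z*log(64/729)


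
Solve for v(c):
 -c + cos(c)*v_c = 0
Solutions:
 v(c) = C1 + Integral(c/cos(c), c)


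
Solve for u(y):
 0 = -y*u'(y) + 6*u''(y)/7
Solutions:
 u(y) = C1 + C2*erfi(sqrt(21)*y/6)


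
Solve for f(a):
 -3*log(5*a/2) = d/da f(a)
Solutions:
 f(a) = C1 - 3*a*log(a) + a*log(8/125) + 3*a


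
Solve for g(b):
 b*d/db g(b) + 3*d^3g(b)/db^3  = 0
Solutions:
 g(b) = C1 + Integral(C2*airyai(-3^(2/3)*b/3) + C3*airybi(-3^(2/3)*b/3), b)


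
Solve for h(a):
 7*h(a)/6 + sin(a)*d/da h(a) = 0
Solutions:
 h(a) = C1*(cos(a) + 1)^(7/12)/(cos(a) - 1)^(7/12)


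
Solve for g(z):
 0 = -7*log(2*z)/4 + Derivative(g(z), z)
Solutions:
 g(z) = C1 + 7*z*log(z)/4 - 7*z/4 + 7*z*log(2)/4


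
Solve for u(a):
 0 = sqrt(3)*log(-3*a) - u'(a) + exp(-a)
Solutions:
 u(a) = C1 + sqrt(3)*a*log(-a) + sqrt(3)*a*(-1 + log(3)) - exp(-a)


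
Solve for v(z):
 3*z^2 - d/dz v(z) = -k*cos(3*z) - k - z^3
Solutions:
 v(z) = C1 + k*z + k*sin(3*z)/3 + z^4/4 + z^3


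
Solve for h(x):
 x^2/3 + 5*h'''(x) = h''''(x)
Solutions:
 h(x) = C1 + C2*x + C3*x^2 + C4*exp(5*x) - x^5/900 - x^4/900 - x^3/1125


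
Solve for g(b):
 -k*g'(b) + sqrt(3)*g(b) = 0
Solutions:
 g(b) = C1*exp(sqrt(3)*b/k)


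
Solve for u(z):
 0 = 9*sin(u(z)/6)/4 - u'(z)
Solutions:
 -9*z/4 + 3*log(cos(u(z)/6) - 1) - 3*log(cos(u(z)/6) + 1) = C1


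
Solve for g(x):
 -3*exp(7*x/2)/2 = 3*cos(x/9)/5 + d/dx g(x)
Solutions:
 g(x) = C1 - 3*exp(7*x/2)/7 - 27*sin(x/9)/5


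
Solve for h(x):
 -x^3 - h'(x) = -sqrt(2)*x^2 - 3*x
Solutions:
 h(x) = C1 - x^4/4 + sqrt(2)*x^3/3 + 3*x^2/2
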